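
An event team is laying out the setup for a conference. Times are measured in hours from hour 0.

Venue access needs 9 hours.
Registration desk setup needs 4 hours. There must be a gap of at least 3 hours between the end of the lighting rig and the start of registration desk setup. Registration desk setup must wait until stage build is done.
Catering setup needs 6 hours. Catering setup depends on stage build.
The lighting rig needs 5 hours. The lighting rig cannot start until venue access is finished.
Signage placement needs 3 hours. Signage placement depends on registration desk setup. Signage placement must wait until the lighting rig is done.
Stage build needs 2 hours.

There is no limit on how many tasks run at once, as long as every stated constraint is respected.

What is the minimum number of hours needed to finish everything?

Stage build has no prerequisites, so it starts at hour 0 and finishes at hour 2.
Catering setup cannot begin until stage build (finishes hour 2). It runs from hour 2 to 2 + 6 = hour 8.
Nothing blocks venue access, so it runs from hour 0 to hour 9.
After venue access (finishes hour 9), the lighting rig can start at hour 9 and finishes at hour 14.
Registration desk setup needs all of the lighting rig (finishes hour 14, plus 3-hour gap → hour 17); stage build (finishes hour 2). That puts its earliest start at hour 17; it finishes at 17 + 4 = hour 21.
Signage placement has to wait for registration desk setup (finishes hour 21); the lighting rig (finishes hour 14). The latest of these is hour 21, so signage placement runs hour 21 to 21 + 3 = hour 24.
All tasks are finished once the last one completes. Finish times: Venue access at 9, Stage build at 2, The lighting rig at 14, Registration desk setup at 21, Signage placement at 24, Catering setup at 8. The latest is hour 24.

24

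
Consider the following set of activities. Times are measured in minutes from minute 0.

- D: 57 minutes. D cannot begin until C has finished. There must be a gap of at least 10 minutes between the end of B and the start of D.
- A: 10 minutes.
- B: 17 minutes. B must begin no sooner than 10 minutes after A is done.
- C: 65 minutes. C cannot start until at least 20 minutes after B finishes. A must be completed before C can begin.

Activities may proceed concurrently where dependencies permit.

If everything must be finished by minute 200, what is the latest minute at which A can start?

21

Nothing follows D; the deadline of minute 200 is its only limit. It must start by 200 − 57 = minute 143.
C must finish before D (must start by minute 143). With a 65-minute duration, C must start by 143 − 65 = minute 78.
B must finish in time for C (must start by minute 78, minus 20-minute gap → minute 58); D (must start by minute 143, minus 10-minute gap → minute 133). The tightest is minute 58, so B must start by 58 − 17 = minute 41.
A feeds B (must start by minute 41, minus 10-minute gap → minute 31); C (must start by minute 78). Taking the minimum, A must finish by minute 31 and start by 31 − 10 = minute 21.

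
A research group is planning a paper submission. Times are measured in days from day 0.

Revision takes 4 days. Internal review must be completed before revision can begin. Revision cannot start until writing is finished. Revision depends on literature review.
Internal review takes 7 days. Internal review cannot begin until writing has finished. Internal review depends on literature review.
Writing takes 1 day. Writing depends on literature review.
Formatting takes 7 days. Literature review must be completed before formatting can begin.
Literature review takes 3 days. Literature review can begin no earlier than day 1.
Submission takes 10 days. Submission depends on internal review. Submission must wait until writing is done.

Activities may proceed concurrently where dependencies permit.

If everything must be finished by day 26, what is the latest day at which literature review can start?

To finish by day 26, revision (duration 4) must start no later than day 22.
Nothing follows submission; the deadline of day 26 is its only limit. It must start by 26 − 10 = day 16.
Internal review must finish in time for revision (must start by day 22); submission (must start by day 16). The tightest is day 16, so internal review must start by 16 − 7 = day 9.
Writing has several dependents: internal review (must start by day 9); revision (must start by day 22); submission (must start by day 16). The earliest of those limits is day 9, so writing must start by 9 − 1 = day 8.
Nothing follows formatting; the deadline of day 26 is its only limit. It must start by 26 − 7 = day 19.
Literature review feeds writing (must start by day 8); internal review (must start by day 9); revision (must start by day 22); formatting (must start by day 19). Taking the minimum, literature review must finish by day 8 and start by 8 − 3 = day 5.

5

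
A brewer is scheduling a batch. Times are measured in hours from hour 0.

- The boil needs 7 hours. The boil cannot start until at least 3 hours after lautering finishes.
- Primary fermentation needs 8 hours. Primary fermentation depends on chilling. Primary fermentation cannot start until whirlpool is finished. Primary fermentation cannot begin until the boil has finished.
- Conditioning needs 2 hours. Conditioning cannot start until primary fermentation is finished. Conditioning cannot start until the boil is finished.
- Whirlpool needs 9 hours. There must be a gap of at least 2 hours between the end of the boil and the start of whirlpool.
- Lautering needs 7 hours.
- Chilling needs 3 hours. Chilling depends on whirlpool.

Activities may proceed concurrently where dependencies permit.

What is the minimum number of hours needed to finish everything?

Lautering can start immediately at hour 0; it finishes at hour 7.
The boil waits on lautering (finishes hour 7, plus 3-hour gap → hour 10), so it starts at hour 10 and finishes at 10 + 7 = hour 17.
Whirlpool cannot begin until the boil (finishes hour 17, plus 2-hour gap → hour 19). It runs from hour 19 to 19 + 9 = hour 28.
Chilling cannot begin until whirlpool (finishes hour 28). It runs from hour 28 to 28 + 3 = hour 31.
Primary fermentation has to wait for chilling (finishes hour 31); whirlpool (finishes hour 28); the boil (finishes hour 17). The latest of these is hour 31, so primary fermentation runs hour 31 to 31 + 8 = hour 39.
Conditioning has to wait for primary fermentation (finishes hour 39); the boil (finishes hour 17). The latest of these is hour 39, so conditioning runs hour 39 to 39 + 2 = hour 41.
All tasks are finished once the last one completes. Finish times: Lautering at 7, The boil at 17, Whirlpool at 28, Chilling at 31, Primary fermentation at 39, Conditioning at 41. The latest is hour 41.

41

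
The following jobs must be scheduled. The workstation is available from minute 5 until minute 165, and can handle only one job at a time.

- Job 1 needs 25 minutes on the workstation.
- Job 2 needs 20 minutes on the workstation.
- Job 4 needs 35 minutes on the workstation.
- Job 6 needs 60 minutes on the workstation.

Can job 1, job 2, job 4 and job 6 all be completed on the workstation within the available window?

Yes

The workstation window is 165 − 5 = 160 minutes.
Running back to back, the jobs need 25 + 20 + 35 + 60 = 140 minutes on the workstation.
Since 140 ≤ 160, they fit within the window.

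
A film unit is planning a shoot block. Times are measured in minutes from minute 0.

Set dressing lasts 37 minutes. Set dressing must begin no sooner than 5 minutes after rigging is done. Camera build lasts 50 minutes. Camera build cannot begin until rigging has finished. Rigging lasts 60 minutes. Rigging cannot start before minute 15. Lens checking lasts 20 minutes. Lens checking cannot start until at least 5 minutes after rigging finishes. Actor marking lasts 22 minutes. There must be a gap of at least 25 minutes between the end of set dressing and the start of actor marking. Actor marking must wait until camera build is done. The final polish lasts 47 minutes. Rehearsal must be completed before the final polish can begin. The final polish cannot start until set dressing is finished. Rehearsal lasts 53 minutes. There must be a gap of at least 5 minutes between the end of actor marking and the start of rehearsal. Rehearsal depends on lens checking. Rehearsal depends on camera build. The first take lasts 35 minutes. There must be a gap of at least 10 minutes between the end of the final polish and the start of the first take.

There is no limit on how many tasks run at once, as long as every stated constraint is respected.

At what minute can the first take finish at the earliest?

Rigging waits on its own release at minute 15, so it starts at minute 15 and finishes at 15 + 60 = minute 75.
Lens checking waits on rigging (finishes minute 75, plus 5-minute gap → minute 80), so it starts at minute 80 and finishes at 80 + 20 = minute 100.
Camera build waits on rigging (finishes minute 75), so it starts at minute 75 and finishes at 75 + 50 = minute 125.
Set dressing waits on rigging (finishes minute 75, plus 5-minute gap → minute 80), so it starts at minute 80 and finishes at 80 + 37 = minute 117.
Actor marking has to wait for set dressing (finishes minute 117, plus 25-minute gap → minute 142); camera build (finishes minute 125). The latest of these is minute 142, so actor marking runs minute 142 to 142 + 22 = minute 164.
Rehearsal cannot start until actor marking (finishes minute 164, plus 5-minute gap → minute 169); lens checking (finishes minute 100); camera build (finishes minute 125). The controlling bound is minute 169, so rehearsal finishes at 169 + 53 = minute 222.
The final polish needs all of rehearsal (finishes minute 222); set dressing (finishes minute 117). That puts its earliest start at minute 222; it finishes at 222 + 47 = minute 269.
The first take cannot begin until the final polish (finishes minute 269, plus 10-minute gap → minute 279). It runs from minute 279 to 279 + 35 = minute 314.

314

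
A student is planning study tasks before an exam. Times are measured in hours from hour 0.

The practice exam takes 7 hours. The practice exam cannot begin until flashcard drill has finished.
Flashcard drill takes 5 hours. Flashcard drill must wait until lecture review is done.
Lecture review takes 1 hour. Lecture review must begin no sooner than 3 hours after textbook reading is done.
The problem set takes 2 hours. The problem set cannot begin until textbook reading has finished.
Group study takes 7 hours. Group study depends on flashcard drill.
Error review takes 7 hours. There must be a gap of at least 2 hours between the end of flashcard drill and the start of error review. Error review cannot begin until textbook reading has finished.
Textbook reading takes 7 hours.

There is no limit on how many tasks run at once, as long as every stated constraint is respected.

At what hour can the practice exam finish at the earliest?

Nothing blocks textbook reading, so it runs from hour 0 to hour 7.
Lecture review waits on textbook reading (finishes hour 7, plus 3-hour gap → hour 10), so it starts at hour 10 and finishes at 10 + 1 = hour 11.
Flashcard drill waits on lecture review (finishes hour 11), so it starts at hour 11 and finishes at 11 + 5 = hour 16.
After flashcard drill (finishes hour 16), the practice exam can start at hour 16 and finishes at hour 23.

23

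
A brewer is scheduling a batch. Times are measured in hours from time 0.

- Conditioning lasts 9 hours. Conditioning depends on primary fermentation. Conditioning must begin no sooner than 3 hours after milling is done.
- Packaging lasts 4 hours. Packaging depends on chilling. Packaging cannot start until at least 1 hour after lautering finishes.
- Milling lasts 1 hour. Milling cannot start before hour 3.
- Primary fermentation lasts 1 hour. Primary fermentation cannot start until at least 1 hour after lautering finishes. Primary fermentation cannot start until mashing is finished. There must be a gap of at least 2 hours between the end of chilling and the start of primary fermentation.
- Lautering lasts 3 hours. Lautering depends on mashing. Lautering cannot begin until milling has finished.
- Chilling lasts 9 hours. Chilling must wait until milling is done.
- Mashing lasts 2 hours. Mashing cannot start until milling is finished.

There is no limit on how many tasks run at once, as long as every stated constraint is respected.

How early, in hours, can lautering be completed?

After its own release at hour 3, milling can start at hour 3 and finishes at hour 4.
Mashing waits on milling (finishes hour 4), so it starts at hour 4 and finishes at 4 + 2 = hour 6.
For lautering: mashing (finishes hour 6); milling (finishes hour 4). Taking the maximum gives a start of hour 6, and it finishes at 6 + 3 = hour 9.

9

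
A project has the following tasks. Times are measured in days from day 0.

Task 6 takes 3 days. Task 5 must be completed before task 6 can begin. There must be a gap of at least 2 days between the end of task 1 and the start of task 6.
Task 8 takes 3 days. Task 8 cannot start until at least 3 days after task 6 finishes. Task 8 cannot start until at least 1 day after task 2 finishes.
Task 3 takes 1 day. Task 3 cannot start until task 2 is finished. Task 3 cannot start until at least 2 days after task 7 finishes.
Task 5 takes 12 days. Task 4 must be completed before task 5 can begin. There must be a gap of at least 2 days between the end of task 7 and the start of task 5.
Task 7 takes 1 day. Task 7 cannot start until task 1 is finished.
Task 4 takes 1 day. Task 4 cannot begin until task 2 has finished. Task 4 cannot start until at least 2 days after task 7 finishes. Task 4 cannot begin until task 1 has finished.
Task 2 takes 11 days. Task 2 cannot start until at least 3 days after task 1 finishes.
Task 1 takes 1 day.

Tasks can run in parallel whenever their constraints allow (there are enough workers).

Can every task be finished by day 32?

No

Task 1 has no prerequisites, so it starts at day 0 and finishes at day 1.
Task 7 waits on task 1 (finishes day 1), so it starts at day 1 and finishes at 1 + 1 = day 2.
Task 2 cannot begin until task 1 (finishes day 1, plus 3-day gap → day 4). It runs from day 4 to 4 + 11 = day 15.
Task 4 cannot start until task 2 (finishes day 15); task 7 (finishes day 2, plus 2-day gap → day 4); task 1 (finishes day 1). The controlling bound is day 15, so task 4 finishes at 15 + 1 = day 16.
Task 5 has to wait for task 4 (finishes day 16); task 7 (finishes day 2, plus 2-day gap → day 4). The latest of these is day 16, so task 5 runs day 16 to 16 + 12 = day 28.
Task 6 has to wait for task 5 (finishes day 28); task 1 (finishes day 1, plus 2-day gap → day 3). The latest of these is day 28, so task 6 runs day 28 to 28 + 3 = day 31.
Task 8 needs all of task 6 (finishes day 31, plus 3-day gap → day 34); task 2 (finishes day 15, plus 1-day gap → day 16). That puts its earliest start at day 34; it finishes at 34 + 3 = day 37.
Task 3 cannot start until task 2 (finishes day 15); task 7 (finishes day 2, plus 2-day gap → day 4). The controlling bound is day 15, so task 3 finishes at 15 + 1 = day 16.
The earliest everything can be done is day 37, which is after the deadline of 32, so it is not possible.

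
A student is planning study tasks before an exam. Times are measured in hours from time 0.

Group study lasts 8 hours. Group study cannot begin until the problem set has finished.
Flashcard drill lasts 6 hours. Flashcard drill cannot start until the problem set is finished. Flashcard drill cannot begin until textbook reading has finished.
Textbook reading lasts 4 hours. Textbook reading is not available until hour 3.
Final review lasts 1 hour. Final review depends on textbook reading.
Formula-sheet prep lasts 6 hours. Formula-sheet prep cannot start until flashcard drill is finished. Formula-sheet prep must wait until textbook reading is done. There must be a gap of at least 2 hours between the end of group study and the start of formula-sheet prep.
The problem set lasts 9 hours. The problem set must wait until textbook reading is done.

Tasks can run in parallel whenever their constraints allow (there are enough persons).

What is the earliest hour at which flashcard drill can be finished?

After its own release at hour 3, textbook reading can start at hour 3 and finishes at hour 7.
The problem set waits on textbook reading (finishes hour 7), so it starts at hour 7 and finishes at 7 + 9 = hour 16.
Flashcard drill needs all of the problem set (finishes hour 16); textbook reading (finishes hour 7). That puts its earliest start at hour 16; it finishes at 16 + 6 = hour 22.

22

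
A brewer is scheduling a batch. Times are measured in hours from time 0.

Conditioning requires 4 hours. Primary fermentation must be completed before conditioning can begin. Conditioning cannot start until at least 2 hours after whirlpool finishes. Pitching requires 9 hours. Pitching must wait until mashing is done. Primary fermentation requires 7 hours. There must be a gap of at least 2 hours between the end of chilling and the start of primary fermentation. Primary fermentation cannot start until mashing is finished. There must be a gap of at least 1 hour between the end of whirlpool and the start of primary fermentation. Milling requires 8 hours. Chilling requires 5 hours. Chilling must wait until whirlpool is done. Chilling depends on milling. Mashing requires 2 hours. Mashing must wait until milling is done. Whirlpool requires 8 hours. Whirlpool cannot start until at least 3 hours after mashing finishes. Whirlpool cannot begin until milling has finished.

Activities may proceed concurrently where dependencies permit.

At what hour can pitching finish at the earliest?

19

Milling has no prerequisites, so it starts at hour 0 and finishes at hour 8.
Mashing cannot begin until milling (finishes hour 8). It runs from hour 8 to 8 + 2 = hour 10.
Pitching waits on mashing (finishes hour 10), so it starts at hour 10 and finishes at 10 + 9 = hour 19.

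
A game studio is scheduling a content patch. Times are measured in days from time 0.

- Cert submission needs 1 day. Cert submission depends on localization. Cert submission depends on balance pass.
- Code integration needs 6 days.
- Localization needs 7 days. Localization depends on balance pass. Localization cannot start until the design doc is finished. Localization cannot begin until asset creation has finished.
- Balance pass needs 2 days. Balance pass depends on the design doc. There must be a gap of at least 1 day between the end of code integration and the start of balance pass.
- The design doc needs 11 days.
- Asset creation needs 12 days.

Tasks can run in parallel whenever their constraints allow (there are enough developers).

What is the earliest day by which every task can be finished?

21

Nothing blocks code integration, so it runs from day 0 to day 6.
Asset creation has no prerequisites, so it starts at day 0 and finishes at day 12.
The design doc can start immediately at day 0; it finishes at day 11.
Balance pass has to wait for the design doc (finishes day 11); code integration (finishes day 6, plus 1-day gap → day 7). The latest of these is day 11, so balance pass runs day 11 to 11 + 2 = day 13.
Localization cannot start until balance pass (finishes day 13); the design doc (finishes day 11); asset creation (finishes day 12). The controlling bound is day 13, so localization finishes at 13 + 7 = day 20.
Cert submission has to wait for localization (finishes day 20); balance pass (finishes day 13). The latest of these is day 20, so cert submission runs day 20 to 20 + 1 = day 21.
All tasks are finished once the last one completes. Finish times: The design doc at 11, Asset creation at 12, Code integration at 6, Balance pass at 13, Localization at 20, Cert submission at 21. The latest is day 21.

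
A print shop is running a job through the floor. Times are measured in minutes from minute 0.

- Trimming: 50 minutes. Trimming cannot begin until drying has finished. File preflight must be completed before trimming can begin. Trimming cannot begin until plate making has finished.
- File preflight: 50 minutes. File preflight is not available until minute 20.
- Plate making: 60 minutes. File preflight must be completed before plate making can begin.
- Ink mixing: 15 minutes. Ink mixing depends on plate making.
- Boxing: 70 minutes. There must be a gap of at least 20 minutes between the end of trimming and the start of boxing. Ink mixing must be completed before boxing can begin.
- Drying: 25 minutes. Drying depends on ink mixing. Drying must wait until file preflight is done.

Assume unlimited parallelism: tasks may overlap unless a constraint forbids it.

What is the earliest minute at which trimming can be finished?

File preflight cannot begin until its own release at minute 20. It runs from minute 20 to 20 + 50 = minute 70.
Plate making waits on file preflight (finishes minute 70), so it starts at minute 70 and finishes at 70 + 60 = minute 130.
After plate making (finishes minute 130), ink mixing can start at minute 130 and finishes at minute 145.
Drying needs all of ink mixing (finishes minute 145); file preflight (finishes minute 70). That puts its earliest start at minute 145; it finishes at 145 + 25 = minute 170.
For trimming: drying (finishes minute 170); file preflight (finishes minute 70); plate making (finishes minute 130). Taking the maximum gives a start of minute 170, and it finishes at 170 + 50 = minute 220.

220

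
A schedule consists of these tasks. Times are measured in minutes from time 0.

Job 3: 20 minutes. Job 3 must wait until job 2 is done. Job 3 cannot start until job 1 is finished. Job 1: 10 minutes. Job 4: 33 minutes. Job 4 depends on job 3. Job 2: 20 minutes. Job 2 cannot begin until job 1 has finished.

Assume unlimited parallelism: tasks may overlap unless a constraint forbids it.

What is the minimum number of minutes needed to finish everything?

83

Job 1 has no prerequisites, so it starts at minute 0 and finishes at minute 10.
After job 1 (finishes minute 10), job 2 can start at minute 10 and finishes at minute 30.
Job 3 needs all of job 2 (finishes minute 30); job 1 (finishes minute 10). That puts its earliest start at minute 30; it finishes at 30 + 20 = minute 50.
Job 4 cannot begin until job 3 (finishes minute 50). It runs from minute 50 to 50 + 33 = minute 83.
All tasks are finished once the last one completes. Finish times: Job 1 at 10, Job 2 at 30, Job 3 at 50, Job 4 at 83. The latest is minute 83.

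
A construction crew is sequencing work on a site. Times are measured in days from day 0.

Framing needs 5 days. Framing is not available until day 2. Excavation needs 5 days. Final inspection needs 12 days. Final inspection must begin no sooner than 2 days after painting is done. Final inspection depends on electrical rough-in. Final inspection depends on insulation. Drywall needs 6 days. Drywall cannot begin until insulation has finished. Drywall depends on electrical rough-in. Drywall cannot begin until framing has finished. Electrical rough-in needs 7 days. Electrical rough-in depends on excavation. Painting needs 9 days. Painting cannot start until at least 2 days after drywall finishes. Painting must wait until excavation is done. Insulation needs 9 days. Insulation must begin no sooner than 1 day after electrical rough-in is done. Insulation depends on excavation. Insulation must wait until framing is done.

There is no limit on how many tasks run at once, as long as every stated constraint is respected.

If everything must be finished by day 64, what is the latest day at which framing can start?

Nothing follows final inspection; the deadline of day 64 is its only limit. It must start by 64 − 12 = day 52.
Since final inspection (must start by day 52, minus 2-day gap → day 50) depends on it, painting must finish by day 50. Backing off its 9-day duration gives a latest start of day 41.
Drywall has to be done before painting (must start by day 41, minus 2-day gap → day 39). That means finishing by day 39, i.e. starting by 39 − 6 = day 33.
Insulation feeds drywall (must start by day 33); final inspection (must start by day 52). Taking the minimum, insulation must finish by day 33 and start by 33 − 9 = day 24.
Framing must finish in time for insulation (must start by day 24); drywall (must start by day 33). The tightest is day 24, so framing must start by 24 − 5 = day 19.

19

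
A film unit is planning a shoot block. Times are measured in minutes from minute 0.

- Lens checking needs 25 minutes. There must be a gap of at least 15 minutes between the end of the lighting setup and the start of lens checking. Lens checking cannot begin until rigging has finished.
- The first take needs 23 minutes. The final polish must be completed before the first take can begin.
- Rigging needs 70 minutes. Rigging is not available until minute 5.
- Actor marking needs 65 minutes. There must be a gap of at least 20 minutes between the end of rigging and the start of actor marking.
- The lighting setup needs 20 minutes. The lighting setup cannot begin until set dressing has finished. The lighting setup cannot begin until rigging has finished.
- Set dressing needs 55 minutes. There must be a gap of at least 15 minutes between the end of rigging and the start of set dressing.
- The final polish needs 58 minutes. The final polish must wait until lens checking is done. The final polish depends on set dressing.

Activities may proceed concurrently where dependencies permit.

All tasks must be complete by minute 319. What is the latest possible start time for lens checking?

213

To finish by minute 319, the first take (duration 23) must start no later than minute 296.
The final polish must finish before the first take (must start by minute 296). With a 58-minute duration, the final polish must start by 296 − 58 = minute 238.
Lens checking has to be done before the final polish (must start by minute 238). That means finishing by minute 238, i.e. starting by 238 − 25 = minute 213.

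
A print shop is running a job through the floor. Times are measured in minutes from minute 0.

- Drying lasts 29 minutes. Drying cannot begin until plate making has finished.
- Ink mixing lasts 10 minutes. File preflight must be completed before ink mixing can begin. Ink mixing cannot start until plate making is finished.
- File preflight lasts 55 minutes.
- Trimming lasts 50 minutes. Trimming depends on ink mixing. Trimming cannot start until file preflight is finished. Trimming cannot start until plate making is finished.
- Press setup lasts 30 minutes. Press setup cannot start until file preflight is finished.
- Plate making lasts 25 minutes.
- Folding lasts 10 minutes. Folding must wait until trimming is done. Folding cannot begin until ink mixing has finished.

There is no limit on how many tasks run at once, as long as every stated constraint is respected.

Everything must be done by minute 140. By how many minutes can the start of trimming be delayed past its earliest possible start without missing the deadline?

Plate making can start immediately at minute 0; it finishes at minute 25.
File preflight can start immediately at minute 0; it finishes at minute 55.
Ink mixing cannot start until file preflight (finishes minute 55); plate making (finishes minute 25). The controlling bound is minute 55, so ink mixing finishes at 55 + 10 = minute 65.
Trimming has to wait for ink mixing (finishes minute 65); file preflight (finishes minute 55); plate making (finishes minute 25). The latest of these is minute 65, so trimming runs minute 65 to 65 + 50 = minute 115.

Working backward from the deadline:
Nothing follows folding; the deadline of minute 140 is its only limit. It must start by 140 − 10 = minute 130.
Since folding (must start by minute 130) depends on it, trimming must finish by minute 130. Backing off its 50-minute duration gives a latest start of minute 80.
So trimming can start as early as minute 65 and as late as minute 80, giving 80 − 65 = 15 minutes of slack.

15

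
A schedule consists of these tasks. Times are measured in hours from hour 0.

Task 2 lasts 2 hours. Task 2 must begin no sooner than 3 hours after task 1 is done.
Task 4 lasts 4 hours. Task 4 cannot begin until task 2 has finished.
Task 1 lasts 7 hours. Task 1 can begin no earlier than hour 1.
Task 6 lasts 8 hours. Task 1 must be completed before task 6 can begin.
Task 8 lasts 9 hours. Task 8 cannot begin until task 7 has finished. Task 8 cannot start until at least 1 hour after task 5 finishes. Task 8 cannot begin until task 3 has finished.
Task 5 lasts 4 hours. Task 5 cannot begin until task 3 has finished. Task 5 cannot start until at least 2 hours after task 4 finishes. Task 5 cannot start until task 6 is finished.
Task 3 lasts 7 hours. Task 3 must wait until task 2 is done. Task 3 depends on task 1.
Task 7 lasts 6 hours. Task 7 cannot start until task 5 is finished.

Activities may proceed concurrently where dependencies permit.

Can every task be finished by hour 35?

Task 1 cannot begin until its own release at hour 1. It runs from hour 1 to 1 + 7 = hour 8.
Task 6 waits on task 1 (finishes hour 8), so it starts at hour 8 and finishes at 8 + 8 = hour 16.
After task 1 (finishes hour 8, plus 3-hour gap → hour 11), task 2 can start at hour 11 and finishes at hour 13.
Task 4 waits on task 2 (finishes hour 13), so it starts at hour 13 and finishes at 13 + 4 = hour 17.
Task 3 needs all of task 2 (finishes hour 13); task 1 (finishes hour 8). That puts its earliest start at hour 13; it finishes at 13 + 7 = hour 20.
Task 5 has to wait for task 3 (finishes hour 20); task 4 (finishes hour 17, plus 2-hour gap → hour 19); task 6 (finishes hour 16). The latest of these is hour 20, so task 5 runs hour 20 to 20 + 4 = hour 24.
After task 5 (finishes hour 24), task 7 can start at hour 24 and finishes at hour 30.
For task 8: task 7 (finishes hour 30); task 5 (finishes hour 24, plus 1-hour gap → hour 25); task 3 (finishes hour 20). Taking the maximum gives a start of hour 30, and it finishes at 30 + 9 = hour 39.
The earliest everything can be done is hour 39, which is after the deadline of 35, so it is not possible.

No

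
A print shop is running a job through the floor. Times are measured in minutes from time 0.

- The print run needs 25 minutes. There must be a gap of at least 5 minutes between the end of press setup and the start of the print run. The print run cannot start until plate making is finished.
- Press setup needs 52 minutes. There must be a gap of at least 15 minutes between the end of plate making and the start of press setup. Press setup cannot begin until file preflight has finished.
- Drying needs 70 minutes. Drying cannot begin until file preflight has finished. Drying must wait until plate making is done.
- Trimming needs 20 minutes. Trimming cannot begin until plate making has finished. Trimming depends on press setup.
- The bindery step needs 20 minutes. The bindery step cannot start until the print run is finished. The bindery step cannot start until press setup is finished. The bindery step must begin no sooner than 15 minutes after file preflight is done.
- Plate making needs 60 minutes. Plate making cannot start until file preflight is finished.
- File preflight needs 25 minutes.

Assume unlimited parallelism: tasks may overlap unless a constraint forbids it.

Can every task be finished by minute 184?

File preflight has no prerequisites, so it starts at minute 0 and finishes at minute 25.
After file preflight (finishes minute 25), plate making can start at minute 25 and finishes at minute 85.
For drying: file preflight (finishes minute 25); plate making (finishes minute 85). Taking the maximum gives a start of minute 85, and it finishes at 85 + 70 = minute 155.
For press setup: plate making (finishes minute 85, plus 15-minute gap → minute 100); file preflight (finishes minute 25). Taking the maximum gives a start of minute 100, and it finishes at 100 + 52 = minute 152.
For trimming: plate making (finishes minute 85); press setup (finishes minute 152). Taking the maximum gives a start of minute 152, and it finishes at 152 + 20 = minute 172.
The print run needs all of press setup (finishes minute 152, plus 5-minute gap → minute 157); plate making (finishes minute 85). That puts its earliest start at minute 157; it finishes at 157 + 25 = minute 182.
The bindery step has to wait for the print run (finishes minute 182); press setup (finishes minute 152); file preflight (finishes minute 25, plus 15-minute gap → minute 40). The latest of these is minute 182, so the bindery step runs minute 182 to 182 + 20 = minute 202.
The earliest everything can be done is minute 202, which is after the deadline of 184, so it is not possible.

No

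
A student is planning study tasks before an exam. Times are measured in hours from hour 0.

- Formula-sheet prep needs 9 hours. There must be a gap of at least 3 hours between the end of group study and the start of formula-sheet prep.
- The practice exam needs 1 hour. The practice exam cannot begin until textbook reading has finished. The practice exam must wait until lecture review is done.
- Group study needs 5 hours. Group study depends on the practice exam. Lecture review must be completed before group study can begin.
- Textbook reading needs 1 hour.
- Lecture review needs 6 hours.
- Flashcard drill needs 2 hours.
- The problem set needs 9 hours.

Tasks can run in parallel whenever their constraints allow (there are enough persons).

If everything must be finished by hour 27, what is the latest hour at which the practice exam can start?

Nothing follows formula-sheet prep; the deadline of hour 27 is its only limit. It must start by 27 − 9 = hour 18.
Group study has to be done before formula-sheet prep (must start by hour 18, minus 3-hour gap → hour 15). That means finishing by hour 15, i.e. starting by 15 − 5 = hour 10.
The practice exam feeds into group study (must start by hour 10); so the practice exam must finish by hour 10 and therefore start by hour 9.

9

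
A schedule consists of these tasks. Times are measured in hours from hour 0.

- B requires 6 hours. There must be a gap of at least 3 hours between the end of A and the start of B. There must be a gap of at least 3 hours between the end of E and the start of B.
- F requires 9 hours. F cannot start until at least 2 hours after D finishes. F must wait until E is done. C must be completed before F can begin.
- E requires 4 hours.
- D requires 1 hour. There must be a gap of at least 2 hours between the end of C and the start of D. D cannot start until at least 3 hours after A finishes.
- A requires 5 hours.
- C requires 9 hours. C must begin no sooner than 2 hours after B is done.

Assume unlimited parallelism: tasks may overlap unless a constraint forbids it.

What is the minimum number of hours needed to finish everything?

E has no prerequisites, so it starts at hour 0 and finishes at hour 4.
A has no prerequisites, so it starts at hour 0 and finishes at hour 5.
B needs all of A (finishes hour 5, plus 3-hour gap → hour 8); E (finishes hour 4, plus 3-hour gap → hour 7). That puts its earliest start at hour 8; it finishes at 8 + 6 = hour 14.
After B (finishes hour 14, plus 2-hour gap → hour 16), C can start at hour 16 and finishes at hour 25.
D needs all of C (finishes hour 25, plus 2-hour gap → hour 27); A (finishes hour 5, plus 3-hour gap → hour 8). That puts its earliest start at hour 27; it finishes at 27 + 1 = hour 28.
F needs all of D (finishes hour 28, plus 2-hour gap → hour 30); E (finishes hour 4); C (finishes hour 25). That puts its earliest start at hour 30; it finishes at 30 + 9 = hour 39.
All tasks are finished once the last one completes. Finish times: A at 5, B at 14, C at 25, D at 28, E at 4, F at 39. The latest is hour 39.

39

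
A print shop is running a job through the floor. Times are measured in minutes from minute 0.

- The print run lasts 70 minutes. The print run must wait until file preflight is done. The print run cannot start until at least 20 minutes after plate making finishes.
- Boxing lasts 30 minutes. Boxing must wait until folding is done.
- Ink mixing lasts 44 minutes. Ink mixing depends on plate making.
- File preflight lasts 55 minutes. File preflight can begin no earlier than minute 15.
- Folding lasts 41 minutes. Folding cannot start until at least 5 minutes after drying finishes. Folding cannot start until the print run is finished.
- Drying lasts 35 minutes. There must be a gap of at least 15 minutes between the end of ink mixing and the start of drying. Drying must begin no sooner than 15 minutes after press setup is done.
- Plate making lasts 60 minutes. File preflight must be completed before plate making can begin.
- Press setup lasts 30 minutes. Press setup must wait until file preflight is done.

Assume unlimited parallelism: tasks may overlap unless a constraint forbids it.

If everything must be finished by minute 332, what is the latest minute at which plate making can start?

Boxing has no dependents, so it just needs to finish by minute 332. Starting by 332 − 30 = minute 302 achieves that.
Folding must finish before boxing (must start by minute 302). With a 41-minute duration, folding must start by 302 − 41 = minute 261.
Since folding (must start by minute 261, minus 5-minute gap → minute 256) depends on it, drying must finish by minute 256. Backing off its 35-minute duration gives a latest start of minute 221.
Since drying (must start by minute 221, minus 15-minute gap → minute 206) depends on it, ink mixing must finish by minute 206. Backing off its 44-minute duration gives a latest start of minute 162.
The print run must finish before folding (must start by minute 261). With a 70-minute duration, the print run must start by 261 − 70 = minute 191.
Plate making has several dependents: ink mixing (must start by minute 162); the print run (must start by minute 191, minus 20-minute gap → minute 171). The earliest of those limits is minute 162, so plate making must start by 162 − 60 = minute 102.

102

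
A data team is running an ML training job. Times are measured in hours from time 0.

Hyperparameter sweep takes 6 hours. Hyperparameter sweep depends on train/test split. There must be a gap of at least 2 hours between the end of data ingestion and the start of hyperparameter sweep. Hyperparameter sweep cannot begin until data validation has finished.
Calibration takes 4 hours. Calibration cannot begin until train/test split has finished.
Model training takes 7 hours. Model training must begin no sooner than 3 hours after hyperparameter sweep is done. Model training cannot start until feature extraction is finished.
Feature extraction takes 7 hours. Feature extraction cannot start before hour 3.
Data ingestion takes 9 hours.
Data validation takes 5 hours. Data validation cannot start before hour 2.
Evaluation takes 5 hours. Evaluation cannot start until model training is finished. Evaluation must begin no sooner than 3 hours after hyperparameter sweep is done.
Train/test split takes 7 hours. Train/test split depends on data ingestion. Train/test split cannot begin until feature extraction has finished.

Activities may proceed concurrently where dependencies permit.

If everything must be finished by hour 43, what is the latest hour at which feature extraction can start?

Nothing follows evaluation; the deadline of hour 43 is its only limit. It must start by 43 − 5 = hour 38.
Model training feeds into evaluation (must start by hour 38); so model training must finish by hour 38 and therefore start by hour 31.
For hyperparameter sweep: model training (must start by hour 31, minus 3-hour gap → hour 28); evaluation (must start by hour 38, minus 3-hour gap → hour 35). The most restrictive is hour 28; with a 6-hour duration, hyperparameter sweep must start by hour 22.
Calibration must finish by hour 43; it takes 4 hours, so it must start by 43 − 4 = hour 39.
Train/test split has several dependents: hyperparameter sweep (must start by hour 22); calibration (must start by hour 39). The earliest of those limits is hour 22, so train/test split must start by 22 − 7 = hour 15.
Feature extraction must finish in time for train/test split (must start by hour 15); model training (must start by hour 31). The tightest is hour 15, so feature extraction must start by 15 − 7 = hour 8.

8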